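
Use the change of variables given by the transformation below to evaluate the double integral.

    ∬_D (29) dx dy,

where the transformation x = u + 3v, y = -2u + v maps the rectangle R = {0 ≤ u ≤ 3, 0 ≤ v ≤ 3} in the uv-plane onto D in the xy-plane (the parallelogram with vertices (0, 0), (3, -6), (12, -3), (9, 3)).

Compute the Jacobian determinant of (x, y) with respect to (u, v):

    ∂(x,y)/∂(u,v) = | 1  3 | = (1)(1) - (3)(-2) = 7.
                   | -2  1 |

Its absolute value is |J| = 7 (the area scaling factor).

Substituting x = u + 3v, y = -2u + v into the integrand,

    29 → 29,

so the integral becomes

    ∬_R (29) · |J| du dv = ∫_0^3 ∫_0^3 (203) dv du.

Inner (v): 609.
Outer (u): 1827.

Therefore ∬_D (29) dx dy = 1827.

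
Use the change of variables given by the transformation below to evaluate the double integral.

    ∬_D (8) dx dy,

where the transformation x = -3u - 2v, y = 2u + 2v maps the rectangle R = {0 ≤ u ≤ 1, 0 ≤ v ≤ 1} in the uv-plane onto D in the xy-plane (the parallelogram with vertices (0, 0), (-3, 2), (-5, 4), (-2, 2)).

Compute the Jacobian determinant of (x, y) with respect to (u, v):

    ∂(x,y)/∂(u,v) = | -3  -2 | = (-3)(2) - (-2)(2) = -2.
                   | 2  2 |

Its absolute value is |J| = 2 (the area scaling factor).

Substituting x = -3u - 2v, y = 2u + 2v into the integrand,

    8 → 8,

so the integral becomes

    ∬_R (8) · |J| du dv = ∫_0^1 ∫_0^1 (16) dv du.

Inner (v): 16.
Outer (u): 16.

Therefore ∬_D (8) dx dy = 16.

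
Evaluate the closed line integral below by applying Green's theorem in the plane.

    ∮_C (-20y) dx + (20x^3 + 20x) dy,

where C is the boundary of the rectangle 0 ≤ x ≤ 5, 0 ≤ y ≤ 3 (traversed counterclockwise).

Green's theorem converts the closed line integral into a double integral over the enclosed region D:

    ∮_C P dx + Q dy = ∬_D (∂Q/∂x - ∂P/∂y) dA.

Here P = -20y, Q = 20x^3 + 20x, so

    ∂Q/∂x = 60x^2 + 20,    ∂P/∂y = -20,
    ∂Q/∂x - ∂P/∂y = 60x^2 + 40.

D is the region 0 ≤ x ≤ 5, 0 ≤ y ≤ 3. Evaluating the double integral:

    ∬_D (60x^2 + 40) dA = ∫_0^{5} ∫_0^{3} (60x^2 + 40) dy dx.

Inner (y from 0 to 3): 180x^2 + 120.
Outer (x from 0 to 5): 8100.

Therefore ∮_C P dx + Q dy = 8100.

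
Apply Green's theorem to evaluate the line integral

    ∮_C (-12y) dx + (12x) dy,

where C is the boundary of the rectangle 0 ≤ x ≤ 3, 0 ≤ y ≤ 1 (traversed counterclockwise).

Green's theorem converts the closed line integral into a double integral over the enclosed region D:

    ∮_C P dx + Q dy = ∬_D (∂Q/∂x - ∂P/∂y) dA.

Here P = -12y, Q = 12x, so

    ∂Q/∂x = 12,    ∂P/∂y = -12,
    ∂Q/∂x - ∂P/∂y = 24.

D is the region 0 ≤ x ≤ 3, 0 ≤ y ≤ 1. Evaluating the double integral:

    ∬_D (24) dA = ∫_0^{3} ∫_0^{1} (24) dy dx.

Inner (y from 0 to 1): 24.
Outer (x from 0 to 3): 72.

Therefore ∮_C P dx + Q dy = 72.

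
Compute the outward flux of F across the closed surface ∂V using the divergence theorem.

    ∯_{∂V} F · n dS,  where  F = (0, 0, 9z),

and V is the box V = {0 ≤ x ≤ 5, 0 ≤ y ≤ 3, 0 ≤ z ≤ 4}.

By the divergence theorem,

    ∯_{∂V} F · n dS = ∭_V (∇ · F) dV.

Compute the divergence:
    ∇ · F = ∂F_x/∂x + ∂F_y/∂y + ∂F_z/∂z = 0 + 0 + 9 = 9.

V is a rectangular box, so dV = dx dy dz with 0 ≤ x ≤ 5, 0 ≤ y ≤ 3, 0 ≤ z ≤ 4.

Integrate (9) over V as an iterated integral:

    ∭_V (∇·F) dV = ∫_0^{5} ∫_0^{3} ∫_0^{4} (9) dz dy dx.

Inner (z from 0 to 4): 36.
Middle (y from 0 to 3): 108.
Outer (x from 0 to 5): 540.

Therefore ∯_{∂V} F · n dS = 540.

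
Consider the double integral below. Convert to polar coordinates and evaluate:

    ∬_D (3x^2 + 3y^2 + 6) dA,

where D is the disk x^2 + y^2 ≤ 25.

The region D is 0 ≤ r ≤ 5, 0 ≤ θ ≤ 2π in polar coordinates, where x = r cos(θ), y = r sin(θ), and dA = r dr dθ.

Under the substitution, the integrand becomes 3r^2 + 6, so

    ∬_D (3x^2 + 3y^2 + 6) dA = ∫_{0}^{2π} ∫_{0}^{5} (3r^2 + 6) · r dr dθ.

Inner integral (in r): ∫_{0}^{5} (3r^2 + 6) · r dr = 2175/4.

Outer integral (in θ): ∫_{0}^{2π} (2175/4) dθ = 2175π/2.

Therefore ∬_D (3x^2 + 3y^2 + 6) dA = 2175π/2.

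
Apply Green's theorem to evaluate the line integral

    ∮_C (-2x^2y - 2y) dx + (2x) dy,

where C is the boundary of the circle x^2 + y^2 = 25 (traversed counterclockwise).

Green's theorem converts the closed line integral into a double integral over the enclosed region D:

    ∮_C P dx + Q dy = ∬_D (∂Q/∂x - ∂P/∂y) dA.

Here P = -2x^2y - 2y, Q = 2x, so

    ∂Q/∂x = 2,    ∂P/∂y = -2x^2 - 2,
    ∂Q/∂x - ∂P/∂y = 2x^2 + 4.

D is the region x^2 + y^2 ≤ 25. Evaluating the double integral:

In polar coordinates (x = r cos θ, y = r sin θ, dA = r dr dθ) the integrand becomes 2r^2cos(θ)^2 + 4, so

    ∬_D (2x^2 + 4) dA = ∫_0^{2π} ∫_0^{5} (2r^2cos(θ)^2 + 4) · r dr dθ.

Inner (r from 0 to 5): 625cos(θ)^2/2 + 50.
Outer (θ from 0 to 2π): 825π/2.

Therefore ∮_C P dx + Q dy = 825π/2.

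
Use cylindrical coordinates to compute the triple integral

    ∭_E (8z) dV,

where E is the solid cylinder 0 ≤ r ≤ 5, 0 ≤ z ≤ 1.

In cylindrical coordinates, x = r cos(θ), y = r sin(θ), z = z, and dV = r dr dθ dz.

The integrand becomes 8z, so

    ∭_E (8z) dV = ∫_{0}^{2π} ∫_{0}^{5} ∫_{0}^{1} (8z) · r dz dr dθ.

Inner (z): 4r.
Middle (r from 0 to 5): 50.
Outer (θ): 100π.

Therefore the triple integral equals 100π.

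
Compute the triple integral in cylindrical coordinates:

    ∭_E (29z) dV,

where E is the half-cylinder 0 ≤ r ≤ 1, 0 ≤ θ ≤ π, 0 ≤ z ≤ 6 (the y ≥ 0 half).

In cylindrical coordinates, x = r cos(θ), y = r sin(θ), z = z, and dV = r dr dθ dz.

The integrand becomes 29z, so

    ∭_E (29z) dV = ∫_{0}^{π} ∫_{0}^{1} ∫_{0}^{6} (29z) · r dz dr dθ.

Inner (z): 522r.
Middle (r from 0 to 1): 261.
Outer (θ): 261π.

Therefore the triple integral equals 261π.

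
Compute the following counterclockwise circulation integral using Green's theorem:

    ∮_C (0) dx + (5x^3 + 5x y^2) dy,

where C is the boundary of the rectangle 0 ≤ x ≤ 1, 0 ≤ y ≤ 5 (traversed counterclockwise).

Green's theorem converts the closed line integral into a double integral over the enclosed region D:

    ∮_C P dx + Q dy = ∬_D (∂Q/∂x - ∂P/∂y) dA.

Here P = 0, Q = 5x^3 + 5x y^2, so

    ∂Q/∂x = 15x^2 + 5y^2,    ∂P/∂y = 0,
    ∂Q/∂x - ∂P/∂y = 15x^2 + 5y^2.

D is the region 0 ≤ x ≤ 1, 0 ≤ y ≤ 5. Evaluating the double integral:

    ∬_D (15x^2 + 5y^2) dA = ∫_0^{1} ∫_0^{5} (15x^2 + 5y^2) dy dx.

Inner (y from 0 to 5): 75x^2 + 625/3.
Outer (x from 0 to 1): 700/3.

Therefore ∮_C P dx + Q dy = 700/3.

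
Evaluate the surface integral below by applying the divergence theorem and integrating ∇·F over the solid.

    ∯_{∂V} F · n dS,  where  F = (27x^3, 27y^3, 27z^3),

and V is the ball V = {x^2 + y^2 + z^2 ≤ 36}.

By the divergence theorem,

    ∯_{∂V} F · n dS = ∭_V (∇ · F) dV.

Compute the divergence:
    ∇ · F = ∂F_x/∂x + ∂F_y/∂y + ∂F_z/∂z = 81x^2 + 81y^2 + 81z^2.

In spherical coordinates, x = ρ sin(φ) cos(θ), y = ρ sin(φ) sin(θ), z = ρ cos(φ), dV = ρ^2 sin(φ) dρ dφ dθ, with 0 ≤ ρ ≤ 6, 0 ≤ φ ≤ π, 0 ≤ θ ≤ 2π.

The integrand, after substitution and multiplying by the volume element, becomes (81ρ^2) · ρ^2 sin(φ), so

    ∭_V (∇·F) dV = ∫_0^{2π} ∫_0^{π} ∫_0^{6} (81ρ^2) · ρ^2 sin(φ) dρ dφ dθ.

Inner (ρ from 0 to 6): 629856sin(φ)/5.
Middle (φ from 0 to π): 1259712/5.
Outer (θ from 0 to 2π): 2519424π/5.

Therefore ∯_{∂V} F · n dS = 2519424π/5.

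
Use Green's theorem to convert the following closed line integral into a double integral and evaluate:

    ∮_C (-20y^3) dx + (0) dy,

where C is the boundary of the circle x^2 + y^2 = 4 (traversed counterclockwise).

Green's theorem converts the closed line integral into a double integral over the enclosed region D:

    ∮_C P dx + Q dy = ∬_D (∂Q/∂x - ∂P/∂y) dA.

Here P = -20y^3, Q = 0, so

    ∂Q/∂x = 0,    ∂P/∂y = -60y^2,
    ∂Q/∂x - ∂P/∂y = 60y^2.

D is the region x^2 + y^2 ≤ 4. Evaluating the double integral:

In polar coordinates (x = r cos θ, y = r sin θ, dA = r dr dθ) the integrand becomes 60r^2sin(θ)^2, so

    ∬_D (60y^2) dA = ∫_0^{2π} ∫_0^{2} (60r^2sin(θ)^2) · r dr dθ.

Inner (r from 0 to 2): 240sin(θ)^2.
Outer (θ from 0 to 2π): 240π.

Therefore ∮_C P dx + Q dy = 240π.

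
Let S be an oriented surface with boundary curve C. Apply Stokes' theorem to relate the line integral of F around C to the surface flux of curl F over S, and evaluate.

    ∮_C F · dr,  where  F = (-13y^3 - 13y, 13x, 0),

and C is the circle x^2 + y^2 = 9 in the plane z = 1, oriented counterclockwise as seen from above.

Let S be the flat disk x^2 + y^2 ≤ 9 in the plane z = 1, with upward unit normal n̂ = ẑ. By Stokes' theorem,

    ∮_C F · dr = ∬_S (∇ × F) · n̂ dS = ∬_D (curl F)_z dA,

where D is the disk x^2 + y^2 ≤ 9.

Compute the curl of F = (-13y^3 - 13y, 13x, 0):
    (∇ × F)_x = ∂F_z/∂y - ∂F_y/∂z = 0,
    (∇ × F)_y = ∂F_x/∂z - ∂F_z/∂x = 0,
    (∇ × F)_z = ∂F_y/∂x - ∂F_x/∂y = 39y^2 + 26.

On z = 1, (curl F)_z = 39y^2 + 26.

Convert to polar (x = r cos θ, y = r sin θ, dA = r dr dθ); the integrand becomes 39r^2sin(θ)^2 + 26, so

    ∬_D (curl F)_z dA = ∫_0^{2π} ∫_0^{3} (39r^2sin(θ)^2 + 26) · r dr dθ.

Inner (r from 0 to 3): 3159sin(θ)^2/4 + 117.
Outer (θ from 0 to 2π): 4095π/4.

Therefore ∮_C F · dr = 4095π/4.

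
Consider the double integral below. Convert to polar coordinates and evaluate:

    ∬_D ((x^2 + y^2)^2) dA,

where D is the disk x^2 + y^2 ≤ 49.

The region D is 0 ≤ r ≤ 7, 0 ≤ θ ≤ 2π in polar coordinates, where x = r cos(θ), y = r sin(θ), and dA = r dr dθ.

Under the substitution, the integrand becomes r^4, so

    ∬_D ((x^2 + y^2)^2) dA = ∫_{0}^{2π} ∫_{0}^{7} (r^4) · r dr dθ.

Inner integral (in r): ∫_{0}^{7} (r^4) · r dr = 117649/6.

Outer integral (in θ): ∫_{0}^{2π} (117649/6) dθ = 117649π/3.

Therefore ∬_D ((x^2 + y^2)^2) dA = 117649π/3.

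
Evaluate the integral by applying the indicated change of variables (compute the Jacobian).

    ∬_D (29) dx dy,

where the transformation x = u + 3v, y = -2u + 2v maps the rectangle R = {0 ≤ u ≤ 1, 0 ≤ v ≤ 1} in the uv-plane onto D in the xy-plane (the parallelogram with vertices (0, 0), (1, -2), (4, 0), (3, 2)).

Compute the Jacobian determinant of (x, y) with respect to (u, v):

    ∂(x,y)/∂(u,v) = | 1  3 | = (1)(2) - (3)(-2) = 8.
                   | -2  2 |

Its absolute value is |J| = 8 (the area scaling factor).

Substituting x = u + 3v, y = -2u + 2v into the integrand,

    29 → 29,

so the integral becomes

    ∬_R (29) · |J| du dv = ∫_0^1 ∫_0^1 (232) dv du.

Inner (v): 232.
Outer (u): 232.

Therefore ∬_D (29) dx dy = 232.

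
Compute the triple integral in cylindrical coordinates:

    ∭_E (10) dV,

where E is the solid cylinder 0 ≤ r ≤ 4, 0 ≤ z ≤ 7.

In cylindrical coordinates, x = r cos(θ), y = r sin(θ), z = z, and dV = r dr dθ dz.

The integrand becomes 10, so

    ∭_E (10) dV = ∫_{0}^{2π} ∫_{0}^{4} ∫_{0}^{7} (10) · r dz dr dθ.

Inner (z): 70r.
Middle (r from 0 to 4): 560.
Outer (θ): 1120π.

Therefore the triple integral equals 1120π.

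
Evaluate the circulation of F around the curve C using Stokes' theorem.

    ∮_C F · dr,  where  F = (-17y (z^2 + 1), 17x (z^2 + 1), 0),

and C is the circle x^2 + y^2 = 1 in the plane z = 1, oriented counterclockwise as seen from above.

Let S be the flat disk x^2 + y^2 ≤ 1 in the plane z = 1, with upward unit normal n̂ = ẑ. By Stokes' theorem,

    ∮_C F · dr = ∬_S (∇ × F) · n̂ dS = ∬_D (curl F)_z dA,

where D is the disk x^2 + y^2 ≤ 1.

Compute the curl of F = (-17y (z^2 + 1), 17x (z^2 + 1), 0):
    (∇ × F)_x = ∂F_z/∂y - ∂F_y/∂z = -34x z,
    (∇ × F)_y = ∂F_x/∂z - ∂F_z/∂x = -34y z,
    (∇ × F)_z = ∂F_y/∂x - ∂F_x/∂y = 34z^2 + 34.

On z = 1, (curl F)_z = 68.

Convert to polar (x = r cos θ, y = r sin θ, dA = r dr dθ); the integrand becomes 68, so

    ∬_D (curl F)_z dA = ∫_0^{2π} ∫_0^{1} (68) · r dr dθ.

Inner (r from 0 to 1): 34.
Outer (θ from 0 to 2π): 68π.

Therefore ∮_C F · dr = 68π.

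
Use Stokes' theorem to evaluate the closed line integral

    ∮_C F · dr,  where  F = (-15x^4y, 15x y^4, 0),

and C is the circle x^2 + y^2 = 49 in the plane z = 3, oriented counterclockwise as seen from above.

Let S be the flat disk x^2 + y^2 ≤ 49 in the plane z = 3, with upward unit normal n̂ = ẑ. By Stokes' theorem,

    ∮_C F · dr = ∬_S (∇ × F) · n̂ dS = ∬_D (curl F)_z dA,

where D is the disk x^2 + y^2 ≤ 49.

Compute the curl of F = (-15x^4y, 15x y^4, 0):
    (∇ × F)_x = ∂F_z/∂y - ∂F_y/∂z = 0,
    (∇ × F)_y = ∂F_x/∂z - ∂F_z/∂x = 0,
    (∇ × F)_z = ∂F_y/∂x - ∂F_x/∂y = 15x^4 + 15y^4.

On z = 3, (curl F)_z = 15x^4 + 15y^4.

Convert to polar (x = r cos θ, y = r sin θ, dA = r dr dθ); the integrand becomes 15r^4(sin(θ)^4 + cos(θ)^4), so

    ∬_D (curl F)_z dA = ∫_0^{2π} ∫_0^{7} (15r^4(sin(θ)^4 + cos(θ)^4)) · r dr dθ.

Inner (r from 0 to 7): 588245sin(θ)^4/2 + 588245cos(θ)^4/2.
Outer (θ from 0 to 2π): 1764735π/4.

Therefore ∮_C F · dr = 1764735π/4.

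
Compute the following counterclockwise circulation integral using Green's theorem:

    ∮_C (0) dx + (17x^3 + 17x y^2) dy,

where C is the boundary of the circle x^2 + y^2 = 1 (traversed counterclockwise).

Green's theorem converts the closed line integral into a double integral over the enclosed region D:

    ∮_C P dx + Q dy = ∬_D (∂Q/∂x - ∂P/∂y) dA.

Here P = 0, Q = 17x^3 + 17x y^2, so

    ∂Q/∂x = 51x^2 + 17y^2,    ∂P/∂y = 0,
    ∂Q/∂x - ∂P/∂y = 51x^2 + 17y^2.

D is the region x^2 + y^2 ≤ 1. Evaluating the double integral:

In polar coordinates (x = r cos θ, y = r sin θ, dA = r dr dθ) the integrand becomes 17r^2(cos(2θ) + 2), so

    ∬_D (51x^2 + 17y^2) dA = ∫_0^{2π} ∫_0^{1} (17r^2(cos(2θ) + 2)) · r dr dθ.

Inner (r from 0 to 1): 17cos(2θ)/4 + 17/2.
Outer (θ from 0 to 2π): 17π.

Therefore ∮_C P dx + Q dy = 17π.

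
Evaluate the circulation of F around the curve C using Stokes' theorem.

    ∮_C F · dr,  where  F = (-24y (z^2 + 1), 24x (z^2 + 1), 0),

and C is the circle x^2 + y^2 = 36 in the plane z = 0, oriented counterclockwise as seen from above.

Let S be the flat disk x^2 + y^2 ≤ 36 in the plane z = 0, with upward unit normal n̂ = ẑ. By Stokes' theorem,

    ∮_C F · dr = ∬_S (∇ × F) · n̂ dS = ∬_D (curl F)_z dA,

where D is the disk x^2 + y^2 ≤ 36.

Compute the curl of F = (-24y (z^2 + 1), 24x (z^2 + 1), 0):
    (∇ × F)_x = ∂F_z/∂y - ∂F_y/∂z = -48x z,
    (∇ × F)_y = ∂F_x/∂z - ∂F_z/∂x = -48y z,
    (∇ × F)_z = ∂F_y/∂x - ∂F_x/∂y = 48z^2 + 48.

On z = 0, (curl F)_z = 48.

Convert to polar (x = r cos θ, y = r sin θ, dA = r dr dθ); the integrand becomes 48, so

    ∬_D (curl F)_z dA = ∫_0^{2π} ∫_0^{6} (48) · r dr dθ.

Inner (r from 0 to 6): 864.
Outer (θ from 0 to 2π): 1728π.

Therefore ∮_C F · dr = 1728π.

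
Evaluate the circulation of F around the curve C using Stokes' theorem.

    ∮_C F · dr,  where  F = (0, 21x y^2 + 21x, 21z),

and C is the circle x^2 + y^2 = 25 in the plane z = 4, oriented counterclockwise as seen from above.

Let S be the flat disk x^2 + y^2 ≤ 25 in the plane z = 4, with upward unit normal n̂ = ẑ. By Stokes' theorem,

    ∮_C F · dr = ∬_S (∇ × F) · n̂ dS = ∬_D (curl F)_z dA,

where D is the disk x^2 + y^2 ≤ 25.

Compute the curl of F = (0, 21x y^2 + 21x, 21z):
    (∇ × F)_x = ∂F_z/∂y - ∂F_y/∂z = 0,
    (∇ × F)_y = ∂F_x/∂z - ∂F_z/∂x = 0,
    (∇ × F)_z = ∂F_y/∂x - ∂F_x/∂y = 21y^2 + 21.

On z = 4, (curl F)_z = 21y^2 + 21.

Convert to polar (x = r cos θ, y = r sin θ, dA = r dr dθ); the integrand becomes 21r^2sin(θ)^2 + 21, so

    ∬_D (curl F)_z dA = ∫_0^{2π} ∫_0^{5} (21r^2sin(θ)^2 + 21) · r dr dθ.

Inner (r from 0 to 5): 13125sin(θ)^2/4 + 525/2.
Outer (θ from 0 to 2π): 15225π/4.

Therefore ∮_C F · dr = 15225π/4.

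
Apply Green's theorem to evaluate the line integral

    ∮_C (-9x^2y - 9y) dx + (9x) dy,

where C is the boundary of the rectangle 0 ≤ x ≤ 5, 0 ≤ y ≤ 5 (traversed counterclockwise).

Green's theorem converts the closed line integral into a double integral over the enclosed region D:

    ∮_C P dx + Q dy = ∬_D (∂Q/∂x - ∂P/∂y) dA.

Here P = -9x^2y - 9y, Q = 9x, so

    ∂Q/∂x = 9,    ∂P/∂y = -9x^2 - 9,
    ∂Q/∂x - ∂P/∂y = 9x^2 + 18.

D is the region 0 ≤ x ≤ 5, 0 ≤ y ≤ 5. Evaluating the double integral:

    ∬_D (9x^2 + 18) dA = ∫_0^{5} ∫_0^{5} (9x^2 + 18) dy dx.

Inner (y from 0 to 5): 45x^2 + 90.
Outer (x from 0 to 5): 2325.

Therefore ∮_C P dx + Q dy = 2325.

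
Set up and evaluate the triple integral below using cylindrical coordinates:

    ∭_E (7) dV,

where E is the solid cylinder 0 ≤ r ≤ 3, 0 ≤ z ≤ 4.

In cylindrical coordinates, x = r cos(θ), y = r sin(θ), z = z, and dV = r dr dθ dz.

The integrand becomes 7, so

    ∭_E (7) dV = ∫_{0}^{2π} ∫_{0}^{3} ∫_{0}^{4} (7) · r dz dr dθ.

Inner (z): 28r.
Middle (r from 0 to 3): 126.
Outer (θ): 252π.

Therefore the triple integral equals 252π.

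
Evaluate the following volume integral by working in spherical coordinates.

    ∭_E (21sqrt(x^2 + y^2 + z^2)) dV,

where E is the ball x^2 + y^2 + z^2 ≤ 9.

In spherical coordinates, x = ρ sin(φ) cos(θ), y = ρ sin(φ) sin(θ), z = ρ cos(φ), and dV = ρ^2 sin(φ) dρ dφ dθ.

The integrand becomes 21ρ, so

    ∭_E (21sqrt(x^2 + y^2 + z^2)) dV = ∫_{0}^{2π} ∫_{0}^{π} ∫_{0}^{3} (21ρ) · ρ^2 sin(φ) dρ dφ dθ.

Inner (ρ): 1701sin(φ)/4.
Middle (φ): 1701/2.
Outer (θ): 1701π.

Therefore the triple integral equals 1701π.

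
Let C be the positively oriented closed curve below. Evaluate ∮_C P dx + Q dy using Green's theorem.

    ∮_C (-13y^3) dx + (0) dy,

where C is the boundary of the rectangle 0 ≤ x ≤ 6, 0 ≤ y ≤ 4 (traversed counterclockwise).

Green's theorem converts the closed line integral into a double integral over the enclosed region D:

    ∮_C P dx + Q dy = ∬_D (∂Q/∂x - ∂P/∂y) dA.

Here P = -13y^3, Q = 0, so

    ∂Q/∂x = 0,    ∂P/∂y = -39y^2,
    ∂Q/∂x - ∂P/∂y = 39y^2.

D is the region 0 ≤ x ≤ 6, 0 ≤ y ≤ 4. Evaluating the double integral:

    ∬_D (39y^2) dA = ∫_0^{6} ∫_0^{4} (39y^2) dy dx.

Inner (y from 0 to 4): 832.
Outer (x from 0 to 6): 4992.

Therefore ∮_C P dx + Q dy = 4992.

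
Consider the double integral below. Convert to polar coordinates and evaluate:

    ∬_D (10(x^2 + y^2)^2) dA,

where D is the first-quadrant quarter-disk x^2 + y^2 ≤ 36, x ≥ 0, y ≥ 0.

The region D is 0 ≤ r ≤ 6, 0 ≤ θ ≤ π/2 in polar coordinates, where x = r cos(θ), y = r sin(θ), and dA = r dr dθ.

Under the substitution, the integrand becomes 10r^4, so

    ∬_D (10(x^2 + y^2)^2) dA = ∫_{0}^{π/2} ∫_{0}^{6} (10r^4) · r dr dθ.

Inner integral (in r): ∫_{0}^{6} (10r^4) · r dr = 77760.

Outer integral (in θ): ∫_{0}^{π/2} (77760) dθ = 38880π.

Therefore ∬_D (10(x^2 + y^2)^2) dA = 38880π.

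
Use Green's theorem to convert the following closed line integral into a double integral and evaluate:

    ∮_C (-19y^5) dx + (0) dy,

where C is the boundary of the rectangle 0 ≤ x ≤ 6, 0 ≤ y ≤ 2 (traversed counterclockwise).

Green's theorem converts the closed line integral into a double integral over the enclosed region D:

    ∮_C P dx + Q dy = ∬_D (∂Q/∂x - ∂P/∂y) dA.

Here P = -19y^5, Q = 0, so

    ∂Q/∂x = 0,    ∂P/∂y = -95y^4,
    ∂Q/∂x - ∂P/∂y = 95y^4.

D is the region 0 ≤ x ≤ 6, 0 ≤ y ≤ 2. Evaluating the double integral:

    ∬_D (95y^4) dA = ∫_0^{6} ∫_0^{2} (95y^4) dy dx.

Inner (y from 0 to 2): 608.
Outer (x from 0 to 6): 3648.

Therefore ∮_C P dx + Q dy = 3648.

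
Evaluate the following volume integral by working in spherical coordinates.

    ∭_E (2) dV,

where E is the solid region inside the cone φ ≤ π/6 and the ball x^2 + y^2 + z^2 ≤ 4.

In spherical coordinates, x = ρ sin(φ) cos(θ), y = ρ sin(φ) sin(θ), z = ρ cos(φ), and dV = ρ^2 sin(φ) dρ dφ dθ.

The integrand becomes 2, so

    ∭_E (2) dV = ∫_{0}^{2π} ∫_{0}^{π/6} ∫_{0}^{2} (2) · ρ^2 sin(φ) dρ dφ dθ.

Inner (ρ): 16sin(φ)/3.
Middle (φ): 16/3 - 8sqrt(3)/3.
Outer (θ): 16π (2 - sqrt(3))/3.

Therefore the triple integral equals 16π (2 - sqrt(3))/3.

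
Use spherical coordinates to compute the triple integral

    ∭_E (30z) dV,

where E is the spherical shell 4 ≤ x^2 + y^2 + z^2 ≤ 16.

In spherical coordinates, x = ρ sin(φ) cos(θ), y = ρ sin(φ) sin(θ), z = ρ cos(φ), and dV = ρ^2 sin(φ) dρ dφ dθ.

The integrand becomes 30ρ cos(φ), so

    ∭_E (30z) dV = ∫_{0}^{2π} ∫_{0}^{π} ∫_{2}^{4} (30ρ cos(φ)) · ρ^2 sin(φ) dρ dφ dθ.

Inner (ρ): 900sin(2φ).
Middle (φ): 0.
Outer (θ): 0.

Therefore the triple integral equals 0.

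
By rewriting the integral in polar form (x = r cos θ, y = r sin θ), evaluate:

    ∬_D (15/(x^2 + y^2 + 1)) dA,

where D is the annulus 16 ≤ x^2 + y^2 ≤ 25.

The region D is 4 ≤ r ≤ 5, 0 ≤ θ ≤ 2π in polar coordinates, where x = r cos(θ), y = r sin(θ), and dA = r dr dθ.

Under the substitution, the integrand becomes 15/(r^2 + 1), so

    ∬_D (15/(x^2 + y^2 + 1)) dA = ∫_{0}^{2π} ∫_{4}^{5} (15/(r^2 + 1)) · r dr dθ.

Inner integral (in r): ∫_{4}^{5} (15/(r^2 + 1)) · r dr = log(8031810176sqrt(442)/6975757441).

Outer integral (in θ): ∫_{0}^{2π} (log(8031810176sqrt(442)/6975757441)) dθ = log((8031810176sqrt(442)/6975757441)^(2π)).

Therefore ∬_D (15/(x^2 + y^2 + 1)) dA = log((8031810176sqrt(442)/6975757441)^(2π)).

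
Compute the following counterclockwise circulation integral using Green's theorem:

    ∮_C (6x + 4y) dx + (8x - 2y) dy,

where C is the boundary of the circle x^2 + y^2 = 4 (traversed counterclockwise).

Green's theorem converts the closed line integral into a double integral over the enclosed region D:

    ∮_C P dx + Q dy = ∬_D (∂Q/∂x - ∂P/∂y) dA.

Here P = 6x + 4y, Q = 8x - 2y, so

    ∂Q/∂x = 8,    ∂P/∂y = 4,
    ∂Q/∂x - ∂P/∂y = 4.

D is the region x^2 + y^2 ≤ 4. Evaluating the double integral:

In polar coordinates (x = r cos θ, y = r sin θ, dA = r dr dθ) the integrand becomes 4, so

    ∬_D (4) dA = ∫_0^{2π} ∫_0^{2} (4) · r dr dθ.

Inner (r from 0 to 2): 8.
Outer (θ from 0 to 2π): 16π.

Therefore ∮_C P dx + Q dy = 16π.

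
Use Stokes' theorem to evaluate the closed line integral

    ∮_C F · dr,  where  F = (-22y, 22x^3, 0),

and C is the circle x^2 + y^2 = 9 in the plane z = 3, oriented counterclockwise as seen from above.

Let S be the flat disk x^2 + y^2 ≤ 9 in the plane z = 3, with upward unit normal n̂ = ẑ. By Stokes' theorem,

    ∮_C F · dr = ∬_S (∇ × F) · n̂ dS = ∬_D (curl F)_z dA,

where D is the disk x^2 + y^2 ≤ 9.

Compute the curl of F = (-22y, 22x^3, 0):
    (∇ × F)_x = ∂F_z/∂y - ∂F_y/∂z = 0,
    (∇ × F)_y = ∂F_x/∂z - ∂F_z/∂x = 0,
    (∇ × F)_z = ∂F_y/∂x - ∂F_x/∂y = 66x^2 + 22.

On z = 3, (curl F)_z = 66x^2 + 22.

Convert to polar (x = r cos θ, y = r sin θ, dA = r dr dθ); the integrand becomes 66r^2cos(θ)^2 + 22, so

    ∬_D (curl F)_z dA = ∫_0^{2π} ∫_0^{3} (66r^2cos(θ)^2 + 22) · r dr dθ.

Inner (r from 0 to 3): 2673cos(θ)^2/2 + 99.
Outer (θ from 0 to 2π): 3069π/2.

Therefore ∮_C F · dr = 3069π/2.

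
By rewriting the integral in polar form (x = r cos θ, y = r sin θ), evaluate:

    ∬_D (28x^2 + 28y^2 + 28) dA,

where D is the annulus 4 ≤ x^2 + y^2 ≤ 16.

The region D is 2 ≤ r ≤ 4, 0 ≤ θ ≤ 2π in polar coordinates, where x = r cos(θ), y = r sin(θ), and dA = r dr dθ.

Under the substitution, the integrand becomes 28r^2 + 28, so

    ∬_D (28x^2 + 28y^2 + 28) dA = ∫_{0}^{2π} ∫_{2}^{4} (28r^2 + 28) · r dr dθ.

Inner integral (in r): ∫_{2}^{4} (28r^2 + 28) · r dr = 1848.

Outer integral (in θ): ∫_{0}^{2π} (1848) dθ = 3696π.

Therefore ∬_D (28x^2 + 28y^2 + 28) dA = 3696π.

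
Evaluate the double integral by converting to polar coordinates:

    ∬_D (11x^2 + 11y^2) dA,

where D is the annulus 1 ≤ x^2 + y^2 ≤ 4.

The region D is 1 ≤ r ≤ 2, 0 ≤ θ ≤ 2π in polar coordinates, where x = r cos(θ), y = r sin(θ), and dA = r dr dθ.

Under the substitution, the integrand becomes 11r^2, so

    ∬_D (11x^2 + 11y^2) dA = ∫_{0}^{2π} ∫_{1}^{2} (11r^2) · r dr dθ.

Inner integral (in r): ∫_{1}^{2} (11r^2) · r dr = 165/4.

Outer integral (in θ): ∫_{0}^{2π} (165/4) dθ = 165π/2.

Therefore ∬_D (11x^2 + 11y^2) dA = 165π/2.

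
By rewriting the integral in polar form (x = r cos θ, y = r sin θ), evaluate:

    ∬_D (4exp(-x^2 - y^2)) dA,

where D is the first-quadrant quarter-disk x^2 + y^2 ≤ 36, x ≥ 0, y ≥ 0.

The region D is 0 ≤ r ≤ 6, 0 ≤ θ ≤ π/2 in polar coordinates, where x = r cos(θ), y = r sin(θ), and dA = r dr dθ.

Under the substitution, the integrand becomes 4exp(-r^2), so

    ∬_D (4exp(-x^2 - y^2)) dA = ∫_{0}^{π/2} ∫_{0}^{6} (4exp(-r^2)) · r dr dθ.

Inner integral (in r): ∫_{0}^{6} (4exp(-r^2)) · r dr = 2 - 2exp(-36).

Outer integral (in θ): ∫_{0}^{π/2} (2 - 2exp(-36)) dθ = -π exp(-36) + π.

Therefore ∬_D (4exp(-x^2 - y^2)) dA = -π exp(-36) + π.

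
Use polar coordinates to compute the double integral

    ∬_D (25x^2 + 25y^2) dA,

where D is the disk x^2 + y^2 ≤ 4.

The region D is 0 ≤ r ≤ 2, 0 ≤ θ ≤ 2π in polar coordinates, where x = r cos(θ), y = r sin(θ), and dA = r dr dθ.

Under the substitution, the integrand becomes 25r^2, so

    ∬_D (25x^2 + 25y^2) dA = ∫_{0}^{2π} ∫_{0}^{2} (25r^2) · r dr dθ.

Inner integral (in r): ∫_{0}^{2} (25r^2) · r dr = 100.

Outer integral (in θ): ∫_{0}^{2π} (100) dθ = 200π.

Therefore ∬_D (25x^2 + 25y^2) dA = 200π.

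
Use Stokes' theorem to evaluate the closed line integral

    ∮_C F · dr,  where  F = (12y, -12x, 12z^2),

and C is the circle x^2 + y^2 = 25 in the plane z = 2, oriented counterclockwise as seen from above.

Let S be the flat disk x^2 + y^2 ≤ 25 in the plane z = 2, with upward unit normal n̂ = ẑ. By Stokes' theorem,

    ∮_C F · dr = ∬_S (∇ × F) · n̂ dS = ∬_D (curl F)_z dA,

where D is the disk x^2 + y^2 ≤ 25.

Compute the curl of F = (12y, -12x, 12z^2):
    (∇ × F)_x = ∂F_z/∂y - ∂F_y/∂z = 0,
    (∇ × F)_y = ∂F_x/∂z - ∂F_z/∂x = 0,
    (∇ × F)_z = ∂F_y/∂x - ∂F_x/∂y = -24.

On z = 2, (curl F)_z = -24.

Convert to polar (x = r cos θ, y = r sin θ, dA = r dr dθ); the integrand becomes -24, so

    ∬_D (curl F)_z dA = ∫_0^{2π} ∫_0^{5} (-24) · r dr dθ.

Inner (r from 0 to 5): -300.
Outer (θ from 0 to 2π): -600π.

Therefore ∮_C F · dr = -600π.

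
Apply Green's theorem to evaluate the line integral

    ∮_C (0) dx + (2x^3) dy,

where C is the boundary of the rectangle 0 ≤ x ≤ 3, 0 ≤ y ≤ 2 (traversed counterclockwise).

Green's theorem converts the closed line integral into a double integral over the enclosed region D:

    ∮_C P dx + Q dy = ∬_D (∂Q/∂x - ∂P/∂y) dA.

Here P = 0, Q = 2x^3, so

    ∂Q/∂x = 6x^2,    ∂P/∂y = 0,
    ∂Q/∂x - ∂P/∂y = 6x^2.

D is the region 0 ≤ x ≤ 3, 0 ≤ y ≤ 2. Evaluating the double integral:

    ∬_D (6x^2) dA = ∫_0^{3} ∫_0^{2} (6x^2) dy dx.

Inner (y from 0 to 2): 12x^2.
Outer (x from 0 to 3): 108.

Therefore ∮_C P dx + Q dy = 108.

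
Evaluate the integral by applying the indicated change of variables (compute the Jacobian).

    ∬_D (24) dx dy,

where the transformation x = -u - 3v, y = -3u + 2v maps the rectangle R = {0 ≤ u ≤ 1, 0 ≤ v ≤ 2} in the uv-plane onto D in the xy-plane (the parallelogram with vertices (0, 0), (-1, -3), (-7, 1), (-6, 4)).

Compute the Jacobian determinant of (x, y) with respect to (u, v):

    ∂(x,y)/∂(u,v) = | -1  -3 | = (-1)(2) - (-3)(-3) = -11.
                   | -3  2 |

Its absolute value is |J| = 11 (the area scaling factor).

Substituting x = -u - 3v, y = -3u + 2v into the integrand,

    24 → 24,

so the integral becomes

    ∬_R (24) · |J| du dv = ∫_0^1 ∫_0^2 (264) dv du.

Inner (v): 528.
Outer (u): 528.

Therefore ∬_D (24) dx dy = 528.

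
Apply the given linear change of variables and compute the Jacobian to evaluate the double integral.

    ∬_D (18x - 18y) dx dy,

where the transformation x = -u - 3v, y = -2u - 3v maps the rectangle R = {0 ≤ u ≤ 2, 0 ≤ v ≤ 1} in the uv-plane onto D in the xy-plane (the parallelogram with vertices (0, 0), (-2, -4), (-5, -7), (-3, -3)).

Compute the Jacobian determinant of (x, y) with respect to (u, v):

    ∂(x,y)/∂(u,v) = | -1  -3 | = (-1)(-3) - (-3)(-2) = -3.
                   | -2  -3 |

Its absolute value is |J| = 3 (the area scaling factor).

Substituting x = -u - 3v, y = -2u - 3v into the integrand,

    18x - 18y → 18u,

so the integral becomes

    ∬_R (18u) · |J| du dv = ∫_0^2 ∫_0^1 (54u) dv du.

Inner (v): 54u.
Outer (u): 108.

Therefore ∬_D (18x - 18y) dx dy = 108.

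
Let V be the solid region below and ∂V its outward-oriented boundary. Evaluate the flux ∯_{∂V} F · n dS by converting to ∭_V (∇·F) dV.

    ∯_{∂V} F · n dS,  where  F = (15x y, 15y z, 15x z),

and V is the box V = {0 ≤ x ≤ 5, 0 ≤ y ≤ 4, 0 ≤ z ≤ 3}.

By the divergence theorem,

    ∯_{∂V} F · n dS = ∭_V (∇ · F) dV.

Compute the divergence:
    ∇ · F = ∂F_x/∂x + ∂F_y/∂y + ∂F_z/∂z = 15y + 15z + 15x = 15x + 15y + 15z.

V is a rectangular box, so dV = dx dy dz with 0 ≤ x ≤ 5, 0 ≤ y ≤ 4, 0 ≤ z ≤ 3.

Integrate (15x + 15y + 15z) over V as an iterated integral:

    ∭_V (∇·F) dV = ∫_0^{5} ∫_0^{4} ∫_0^{3} (15x + 15y + 15z) dz dy dx.

Inner (z from 0 to 3): 45x + 45y + 135/2.
Middle (y from 0 to 4): 180x + 630.
Outer (x from 0 to 5): 5400.

Therefore ∯_{∂V} F · n dS = 5400.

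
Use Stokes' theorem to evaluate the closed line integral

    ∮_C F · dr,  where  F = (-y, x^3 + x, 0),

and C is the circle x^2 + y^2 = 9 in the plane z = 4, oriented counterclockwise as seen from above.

Let S be the flat disk x^2 + y^2 ≤ 9 in the plane z = 4, with upward unit normal n̂ = ẑ. By Stokes' theorem,

    ∮_C F · dr = ∬_S (∇ × F) · n̂ dS = ∬_D (curl F)_z dA,

where D is the disk x^2 + y^2 ≤ 9.

Compute the curl of F = (-y, x^3 + x, 0):
    (∇ × F)_x = ∂F_z/∂y - ∂F_y/∂z = 0,
    (∇ × F)_y = ∂F_x/∂z - ∂F_z/∂x = 0,
    (∇ × F)_z = ∂F_y/∂x - ∂F_x/∂y = 3x^2 + 2.

On z = 4, (curl F)_z = 3x^2 + 2.

Convert to polar (x = r cos θ, y = r sin θ, dA = r dr dθ); the integrand becomes 3r^2cos(θ)^2 + 2, so

    ∬_D (curl F)_z dA = ∫_0^{2π} ∫_0^{3} (3r^2cos(θ)^2 + 2) · r dr dθ.

Inner (r from 0 to 3): 243cos(θ)^2/4 + 9.
Outer (θ from 0 to 2π): 315π/4.

Therefore ∮_C F · dr = 315π/4.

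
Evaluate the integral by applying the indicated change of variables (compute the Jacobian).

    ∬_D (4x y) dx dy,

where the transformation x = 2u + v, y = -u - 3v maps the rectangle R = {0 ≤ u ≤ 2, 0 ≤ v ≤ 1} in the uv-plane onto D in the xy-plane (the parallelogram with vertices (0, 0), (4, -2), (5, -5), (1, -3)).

Compute the Jacobian determinant of (x, y) with respect to (u, v):

    ∂(x,y)/∂(u,v) = | 2  1 | = (2)(-3) - (1)(-1) = -5.
                   | -1  -3 |

Its absolute value is |J| = 5 (the area scaling factor).

Substituting x = 2u + v, y = -u - 3v into the integrand,

    4x y → -8u^2 - 28u v - 12v^2,

so the integral becomes

    ∬_R (-8u^2 - 28u v - 12v^2) · |J| du dv = ∫_0^2 ∫_0^1 (-40u^2 - 140u v - 60v^2) dv du.

Inner (v): -40u^2 - 70u - 20.
Outer (u): -860/3.

Therefore ∬_D (4x y) dx dy = -860/3.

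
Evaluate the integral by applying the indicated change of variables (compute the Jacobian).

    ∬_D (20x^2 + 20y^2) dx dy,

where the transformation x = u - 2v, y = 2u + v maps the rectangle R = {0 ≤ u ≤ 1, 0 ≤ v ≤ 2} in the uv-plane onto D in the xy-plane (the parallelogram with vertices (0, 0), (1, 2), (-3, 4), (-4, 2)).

Compute the Jacobian determinant of (x, y) with respect to (u, v):

    ∂(x,y)/∂(u,v) = | 1  -2 | = (1)(1) - (-2)(2) = 5.
                   | 2  1 |

Its absolute value is |J| = 5 (the area scaling factor).

Substituting x = u - 2v, y = 2u + v into the integrand,

    20x^2 + 20y^2 → 100u^2 + 100v^2,

so the integral becomes

    ∬_R (100u^2 + 100v^2) · |J| du dv = ∫_0^1 ∫_0^2 (500u^2 + 500v^2) dv du.

Inner (v): 1000u^2 + 4000/3.
Outer (u): 5000/3.

Therefore ∬_D (20x^2 + 20y^2) dx dy = 5000/3.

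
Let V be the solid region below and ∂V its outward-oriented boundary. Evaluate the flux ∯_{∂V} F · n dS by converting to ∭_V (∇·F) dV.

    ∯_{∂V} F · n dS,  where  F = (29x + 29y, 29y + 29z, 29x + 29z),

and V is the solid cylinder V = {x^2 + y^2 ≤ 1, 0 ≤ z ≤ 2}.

By the divergence theorem,

    ∯_{∂V} F · n dS = ∭_V (∇ · F) dV.

Compute the divergence:
    ∇ · F = ∂F_x/∂x + ∂F_y/∂y + ∂F_z/∂z = 29 + 29 + 29 = 87.

In cylindrical coordinates, x = r cos(θ), y = r sin(θ), z = z, dV = r dr dθ dz, with 0 ≤ r ≤ 1, 0 ≤ θ ≤ 2π, 0 ≤ z ≤ 2.

The integrand, after substitution and multiplying by the volume element, becomes (87) · r, so

    ∭_V (∇·F) dV = ∫_0^{2π} ∫_0^{1} ∫_0^{2} (87) · r dz dr dθ.

Inner (z from 0 to 2): 174r.
Middle (r from 0 to 1): 87.
Outer (θ from 0 to 2π): 174π.

Therefore ∯_{∂V} F · n dS = 174π.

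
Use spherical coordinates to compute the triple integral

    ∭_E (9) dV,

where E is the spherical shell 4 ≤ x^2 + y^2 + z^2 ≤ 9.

In spherical coordinates, x = ρ sin(φ) cos(θ), y = ρ sin(φ) sin(θ), z = ρ cos(φ), and dV = ρ^2 sin(φ) dρ dφ dθ.

The integrand becomes 9, so

    ∭_E (9) dV = ∫_{0}^{2π} ∫_{0}^{π} ∫_{2}^{3} (9) · ρ^2 sin(φ) dρ dφ dθ.

Inner (ρ): 57sin(φ).
Middle (φ): 114.
Outer (θ): 228π.

Therefore the triple integral equals 228π.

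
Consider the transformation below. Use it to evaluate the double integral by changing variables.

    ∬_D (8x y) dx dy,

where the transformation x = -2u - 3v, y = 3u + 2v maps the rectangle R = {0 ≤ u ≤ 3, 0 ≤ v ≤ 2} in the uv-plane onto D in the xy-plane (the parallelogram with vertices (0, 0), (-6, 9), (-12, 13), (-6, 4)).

Compute the Jacobian determinant of (x, y) with respect to (u, v):

    ∂(x,y)/∂(u,v) = | -2  -3 | = (-2)(2) - (-3)(3) = 5.
                   | 3  2 |

Its absolute value is |J| = 5 (the area scaling factor).

Substituting x = -2u - 3v, y = 3u + 2v into the integrand,

    8x y → -48u^2 - 104u v - 48v^2,

so the integral becomes

    ∬_R (-48u^2 - 104u v - 48v^2) · |J| du dv = ∫_0^3 ∫_0^2 (-240u^2 - 520u v - 240v^2) dv du.

Inner (v): -480u^2 - 1040u - 640.
Outer (u): -10920.

Therefore ∬_D (8x y) dx dy = -10920.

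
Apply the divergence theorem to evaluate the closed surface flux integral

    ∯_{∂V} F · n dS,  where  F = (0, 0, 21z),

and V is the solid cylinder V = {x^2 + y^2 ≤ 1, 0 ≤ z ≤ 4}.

By the divergence theorem,

    ∯_{∂V} F · n dS = ∭_V (∇ · F) dV.

Compute the divergence:
    ∇ · F = ∂F_x/∂x + ∂F_y/∂y + ∂F_z/∂z = 0 + 0 + 21 = 21.

In cylindrical coordinates, x = r cos(θ), y = r sin(θ), z = z, dV = r dr dθ dz, with 0 ≤ r ≤ 1, 0 ≤ θ ≤ 2π, 0 ≤ z ≤ 4.

The integrand, after substitution and multiplying by the volume element, becomes (21) · r, so

    ∭_V (∇·F) dV = ∫_0^{2π} ∫_0^{1} ∫_0^{4} (21) · r dz dr dθ.

Inner (z from 0 to 4): 84r.
Middle (r from 0 to 1): 42.
Outer (θ from 0 to 2π): 84π.

Therefore ∯_{∂V} F · n dS = 84π.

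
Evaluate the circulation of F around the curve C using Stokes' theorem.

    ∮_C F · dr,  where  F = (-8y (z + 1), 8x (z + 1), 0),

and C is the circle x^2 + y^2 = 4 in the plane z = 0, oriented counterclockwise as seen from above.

Let S be the flat disk x^2 + y^2 ≤ 4 in the plane z = 0, with upward unit normal n̂ = ẑ. By Stokes' theorem,

    ∮_C F · dr = ∬_S (∇ × F) · n̂ dS = ∬_D (curl F)_z dA,

where D is the disk x^2 + y^2 ≤ 4.

Compute the curl of F = (-8y (z + 1), 8x (z + 1), 0):
    (∇ × F)_x = ∂F_z/∂y - ∂F_y/∂z = -8x,
    (∇ × F)_y = ∂F_x/∂z - ∂F_z/∂x = -8y,
    (∇ × F)_z = ∂F_y/∂x - ∂F_x/∂y = 16z + 16.

On z = 0, (curl F)_z = 16.

Convert to polar (x = r cos θ, y = r sin θ, dA = r dr dθ); the integrand becomes 16, so

    ∬_D (curl F)_z dA = ∫_0^{2π} ∫_0^{2} (16) · r dr dθ.

Inner (r from 0 to 2): 32.
Outer (θ from 0 to 2π): 64π.

Therefore ∮_C F · dr = 64π.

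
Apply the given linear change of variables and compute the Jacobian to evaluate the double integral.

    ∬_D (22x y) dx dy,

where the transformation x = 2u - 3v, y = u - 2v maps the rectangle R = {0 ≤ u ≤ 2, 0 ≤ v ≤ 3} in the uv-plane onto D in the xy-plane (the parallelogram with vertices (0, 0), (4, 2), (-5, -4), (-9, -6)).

Compute the Jacobian determinant of (x, y) with respect to (u, v):

    ∂(x,y)/∂(u,v) = | 2  -3 | = (2)(-2) - (-3)(1) = -1.
                   | 1  -2 |

Its absolute value is |J| = 1 (the area scaling factor).

Substituting x = 2u - 3v, y = u - 2v into the integrand,

    22x y → 44u^2 - 154u v + 132v^2,

so the integral becomes

    ∬_R (44u^2 - 154u v + 132v^2) · |J| du dv = ∫_0^2 ∫_0^3 (44u^2 - 154u v + 132v^2) dv du.

Inner (v): 132u^2 - 693u + 1188.
Outer (u): 1342.

Therefore ∬_D (22x y) dx dy = 1342.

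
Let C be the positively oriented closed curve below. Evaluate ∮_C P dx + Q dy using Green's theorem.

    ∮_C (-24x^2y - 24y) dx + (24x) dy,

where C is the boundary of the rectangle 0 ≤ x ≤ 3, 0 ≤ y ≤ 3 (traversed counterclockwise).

Green's theorem converts the closed line integral into a double integral over the enclosed region D:

    ∮_C P dx + Q dy = ∬_D (∂Q/∂x - ∂P/∂y) dA.

Here P = -24x^2y - 24y, Q = 24x, so

    ∂Q/∂x = 24,    ∂P/∂y = -24x^2 - 24,
    ∂Q/∂x - ∂P/∂y = 24x^2 + 48.

D is the region 0 ≤ x ≤ 3, 0 ≤ y ≤ 3. Evaluating the double integral:

    ∬_D (24x^2 + 48) dA = ∫_0^{3} ∫_0^{3} (24x^2 + 48) dy dx.

Inner (y from 0 to 3): 72x^2 + 144.
Outer (x from 0 to 3): 1080.

Therefore ∮_C P dx + Q dy = 1080.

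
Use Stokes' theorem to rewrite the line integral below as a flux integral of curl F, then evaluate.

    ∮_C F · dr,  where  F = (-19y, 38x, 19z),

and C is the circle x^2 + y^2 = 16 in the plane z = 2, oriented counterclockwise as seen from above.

Let S be the flat disk x^2 + y^2 ≤ 16 in the plane z = 2, with upward unit normal n̂ = ẑ. By Stokes' theorem,

    ∮_C F · dr = ∬_S (∇ × F) · n̂ dS = ∬_D (curl F)_z dA,

where D is the disk x^2 + y^2 ≤ 16.

Compute the curl of F = (-19y, 38x, 19z):
    (∇ × F)_x = ∂F_z/∂y - ∂F_y/∂z = 0,
    (∇ × F)_y = ∂F_x/∂z - ∂F_z/∂x = 0,
    (∇ × F)_z = ∂F_y/∂x - ∂F_x/∂y = 57.

On z = 2, (curl F)_z = 57.

Convert to polar (x = r cos θ, y = r sin θ, dA = r dr dθ); the integrand becomes 57, so

    ∬_D (curl F)_z dA = ∫_0^{2π} ∫_0^{4} (57) · r dr dθ.

Inner (r from 0 to 4): 456.
Outer (θ from 0 to 2π): 912π.

Therefore ∮_C F · dr = 912π.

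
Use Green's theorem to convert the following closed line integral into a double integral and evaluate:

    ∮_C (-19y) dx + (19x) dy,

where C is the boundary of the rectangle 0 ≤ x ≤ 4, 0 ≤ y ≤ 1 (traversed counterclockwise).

Green's theorem converts the closed line integral into a double integral over the enclosed region D:

    ∮_C P dx + Q dy = ∬_D (∂Q/∂x - ∂P/∂y) dA.

Here P = -19y, Q = 19x, so

    ∂Q/∂x = 19,    ∂P/∂y = -19,
    ∂Q/∂x - ∂P/∂y = 38.

D is the region 0 ≤ x ≤ 4, 0 ≤ y ≤ 1. Evaluating the double integral:

    ∬_D (38) dA = ∫_0^{4} ∫_0^{1} (38) dy dx.

Inner (y from 0 to 1): 38.
Outer (x from 0 to 4): 152.

Therefore ∮_C P dx + Q dy = 152.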